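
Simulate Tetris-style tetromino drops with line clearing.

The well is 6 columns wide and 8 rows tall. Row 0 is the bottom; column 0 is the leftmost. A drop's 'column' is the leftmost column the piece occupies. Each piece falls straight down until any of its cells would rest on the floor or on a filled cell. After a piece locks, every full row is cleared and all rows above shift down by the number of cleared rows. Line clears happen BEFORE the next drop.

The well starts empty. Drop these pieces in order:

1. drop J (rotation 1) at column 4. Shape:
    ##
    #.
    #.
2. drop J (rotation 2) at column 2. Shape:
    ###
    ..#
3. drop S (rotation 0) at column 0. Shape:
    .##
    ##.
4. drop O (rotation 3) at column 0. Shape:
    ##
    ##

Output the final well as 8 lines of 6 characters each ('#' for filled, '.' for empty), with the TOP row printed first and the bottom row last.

Answer: ##....
##....
.##...
#####.
....#.
....##
....#.
....#.

Derivation:
Drop 1: J rot1 at col 4 lands with bottom-row=0; cleared 0 line(s) (total 0); column heights now [0 0 0 0 3 3], max=3
Drop 2: J rot2 at col 2 lands with bottom-row=3; cleared 0 line(s) (total 0); column heights now [0 0 5 5 5 3], max=5
Drop 3: S rot0 at col 0 lands with bottom-row=4; cleared 0 line(s) (total 0); column heights now [5 6 6 5 5 3], max=6
Drop 4: O rot3 at col 0 lands with bottom-row=6; cleared 0 line(s) (total 0); column heights now [8 8 6 5 5 3], max=8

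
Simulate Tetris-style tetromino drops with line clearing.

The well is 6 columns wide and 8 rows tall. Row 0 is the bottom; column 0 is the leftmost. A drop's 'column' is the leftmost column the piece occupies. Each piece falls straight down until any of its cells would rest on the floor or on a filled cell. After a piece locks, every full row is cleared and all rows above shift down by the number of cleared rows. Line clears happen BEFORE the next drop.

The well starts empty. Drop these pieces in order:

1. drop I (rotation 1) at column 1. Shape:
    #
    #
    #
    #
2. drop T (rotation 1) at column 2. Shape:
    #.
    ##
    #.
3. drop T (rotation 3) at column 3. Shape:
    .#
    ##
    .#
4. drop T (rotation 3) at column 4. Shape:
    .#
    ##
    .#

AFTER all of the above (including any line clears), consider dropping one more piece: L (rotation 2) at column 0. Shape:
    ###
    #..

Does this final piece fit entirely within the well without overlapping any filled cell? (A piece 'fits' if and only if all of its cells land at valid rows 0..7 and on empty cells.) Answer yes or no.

Answer: yes

Derivation:
Drop 1: I rot1 at col 1 lands with bottom-row=0; cleared 0 line(s) (total 0); column heights now [0 4 0 0 0 0], max=4
Drop 2: T rot1 at col 2 lands with bottom-row=0; cleared 0 line(s) (total 0); column heights now [0 4 3 2 0 0], max=4
Drop 3: T rot3 at col 3 lands with bottom-row=1; cleared 0 line(s) (total 0); column heights now [0 4 3 3 4 0], max=4
Drop 4: T rot3 at col 4 lands with bottom-row=3; cleared 0 line(s) (total 0); column heights now [0 4 3 3 5 6], max=6
Test piece L rot2 at col 0 (width 3): heights before test = [0 4 3 3 5 6]; fits = True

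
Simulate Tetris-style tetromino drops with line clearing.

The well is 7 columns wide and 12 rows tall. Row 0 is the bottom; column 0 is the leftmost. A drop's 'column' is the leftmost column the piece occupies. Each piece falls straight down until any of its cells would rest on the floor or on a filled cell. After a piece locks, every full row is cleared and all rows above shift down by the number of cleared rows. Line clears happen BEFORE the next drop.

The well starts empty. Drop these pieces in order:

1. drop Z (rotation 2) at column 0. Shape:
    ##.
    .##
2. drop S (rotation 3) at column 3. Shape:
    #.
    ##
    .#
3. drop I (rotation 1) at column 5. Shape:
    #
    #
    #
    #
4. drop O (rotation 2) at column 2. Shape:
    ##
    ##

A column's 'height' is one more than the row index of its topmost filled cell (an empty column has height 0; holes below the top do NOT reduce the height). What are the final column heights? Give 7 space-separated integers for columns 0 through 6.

Answer: 2 2 5 5 2 4 0

Derivation:
Drop 1: Z rot2 at col 0 lands with bottom-row=0; cleared 0 line(s) (total 0); column heights now [2 2 1 0 0 0 0], max=2
Drop 2: S rot3 at col 3 lands with bottom-row=0; cleared 0 line(s) (total 0); column heights now [2 2 1 3 2 0 0], max=3
Drop 3: I rot1 at col 5 lands with bottom-row=0; cleared 0 line(s) (total 0); column heights now [2 2 1 3 2 4 0], max=4
Drop 4: O rot2 at col 2 lands with bottom-row=3; cleared 0 line(s) (total 0); column heights now [2 2 5 5 2 4 0], max=5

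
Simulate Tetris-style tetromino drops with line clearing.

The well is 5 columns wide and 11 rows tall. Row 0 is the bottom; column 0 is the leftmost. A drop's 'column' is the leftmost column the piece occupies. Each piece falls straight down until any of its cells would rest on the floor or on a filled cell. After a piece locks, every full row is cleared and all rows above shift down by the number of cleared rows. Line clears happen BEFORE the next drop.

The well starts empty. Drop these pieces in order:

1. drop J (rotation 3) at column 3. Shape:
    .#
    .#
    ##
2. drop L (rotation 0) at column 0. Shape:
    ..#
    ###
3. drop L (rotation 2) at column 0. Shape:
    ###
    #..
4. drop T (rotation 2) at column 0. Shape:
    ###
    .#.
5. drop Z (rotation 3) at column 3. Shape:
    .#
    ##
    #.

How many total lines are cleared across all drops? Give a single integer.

Drop 1: J rot3 at col 3 lands with bottom-row=0; cleared 0 line(s) (total 0); column heights now [0 0 0 1 3], max=3
Drop 2: L rot0 at col 0 lands with bottom-row=0; cleared 1 line(s) (total 1); column heights now [0 0 1 0 2], max=2
Drop 3: L rot2 at col 0 lands with bottom-row=0; cleared 0 line(s) (total 1); column heights now [2 2 2 0 2], max=2
Drop 4: T rot2 at col 0 lands with bottom-row=2; cleared 0 line(s) (total 1); column heights now [4 4 4 0 2], max=4
Drop 5: Z rot3 at col 3 lands with bottom-row=1; cleared 1 line(s) (total 2); column heights now [3 3 3 2 3], max=3

Answer: 2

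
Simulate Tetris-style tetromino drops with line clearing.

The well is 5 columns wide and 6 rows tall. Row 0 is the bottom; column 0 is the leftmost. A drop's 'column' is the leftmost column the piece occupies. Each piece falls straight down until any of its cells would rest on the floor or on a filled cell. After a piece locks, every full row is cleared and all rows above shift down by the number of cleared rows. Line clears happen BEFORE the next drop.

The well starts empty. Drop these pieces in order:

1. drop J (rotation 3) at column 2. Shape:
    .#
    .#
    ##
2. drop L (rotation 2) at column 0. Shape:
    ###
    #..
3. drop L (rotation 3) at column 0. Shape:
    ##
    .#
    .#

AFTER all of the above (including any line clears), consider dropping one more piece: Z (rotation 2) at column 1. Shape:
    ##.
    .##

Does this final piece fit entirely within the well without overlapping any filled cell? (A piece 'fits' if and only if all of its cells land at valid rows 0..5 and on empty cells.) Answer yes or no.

Answer: yes

Derivation:
Drop 1: J rot3 at col 2 lands with bottom-row=0; cleared 0 line(s) (total 0); column heights now [0 0 1 3 0], max=3
Drop 2: L rot2 at col 0 lands with bottom-row=0; cleared 0 line(s) (total 0); column heights now [2 2 2 3 0], max=3
Drop 3: L rot3 at col 0 lands with bottom-row=2; cleared 0 line(s) (total 0); column heights now [5 5 2 3 0], max=5
Test piece Z rot2 at col 1 (width 3): heights before test = [5 5 2 3 0]; fits = True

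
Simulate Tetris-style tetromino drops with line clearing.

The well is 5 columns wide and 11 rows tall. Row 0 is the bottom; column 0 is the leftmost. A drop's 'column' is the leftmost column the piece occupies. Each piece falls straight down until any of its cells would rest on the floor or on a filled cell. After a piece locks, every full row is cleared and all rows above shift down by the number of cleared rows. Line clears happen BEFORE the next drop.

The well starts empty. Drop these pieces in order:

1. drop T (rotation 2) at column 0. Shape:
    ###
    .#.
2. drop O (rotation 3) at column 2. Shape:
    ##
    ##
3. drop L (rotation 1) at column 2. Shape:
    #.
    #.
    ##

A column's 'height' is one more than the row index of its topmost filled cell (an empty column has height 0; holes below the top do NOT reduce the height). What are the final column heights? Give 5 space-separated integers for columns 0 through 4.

Drop 1: T rot2 at col 0 lands with bottom-row=0; cleared 0 line(s) (total 0); column heights now [2 2 2 0 0], max=2
Drop 2: O rot3 at col 2 lands with bottom-row=2; cleared 0 line(s) (total 0); column heights now [2 2 4 4 0], max=4
Drop 3: L rot1 at col 2 lands with bottom-row=4; cleared 0 line(s) (total 0); column heights now [2 2 7 5 0], max=7

Answer: 2 2 7 5 0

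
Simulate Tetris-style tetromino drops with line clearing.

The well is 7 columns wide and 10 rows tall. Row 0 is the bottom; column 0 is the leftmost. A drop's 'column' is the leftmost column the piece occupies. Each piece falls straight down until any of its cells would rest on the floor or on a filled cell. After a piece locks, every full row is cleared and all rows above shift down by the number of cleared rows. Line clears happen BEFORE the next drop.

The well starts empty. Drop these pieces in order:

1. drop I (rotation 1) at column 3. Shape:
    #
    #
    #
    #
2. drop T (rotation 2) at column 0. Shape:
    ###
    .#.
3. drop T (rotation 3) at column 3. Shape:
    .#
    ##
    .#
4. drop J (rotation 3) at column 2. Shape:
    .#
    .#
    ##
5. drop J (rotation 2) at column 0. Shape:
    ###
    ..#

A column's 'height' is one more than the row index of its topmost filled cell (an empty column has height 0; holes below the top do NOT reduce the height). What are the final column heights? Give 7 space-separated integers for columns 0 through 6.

Answer: 8 8 8 8 6 0 0

Derivation:
Drop 1: I rot1 at col 3 lands with bottom-row=0; cleared 0 line(s) (total 0); column heights now [0 0 0 4 0 0 0], max=4
Drop 2: T rot2 at col 0 lands with bottom-row=0; cleared 0 line(s) (total 0); column heights now [2 2 2 4 0 0 0], max=4
Drop 3: T rot3 at col 3 lands with bottom-row=3; cleared 0 line(s) (total 0); column heights now [2 2 2 5 6 0 0], max=6
Drop 4: J rot3 at col 2 lands with bottom-row=5; cleared 0 line(s) (total 0); column heights now [2 2 6 8 6 0 0], max=8
Drop 5: J rot2 at col 0 lands with bottom-row=6; cleared 0 line(s) (total 0); column heights now [8 8 8 8 6 0 0], max=8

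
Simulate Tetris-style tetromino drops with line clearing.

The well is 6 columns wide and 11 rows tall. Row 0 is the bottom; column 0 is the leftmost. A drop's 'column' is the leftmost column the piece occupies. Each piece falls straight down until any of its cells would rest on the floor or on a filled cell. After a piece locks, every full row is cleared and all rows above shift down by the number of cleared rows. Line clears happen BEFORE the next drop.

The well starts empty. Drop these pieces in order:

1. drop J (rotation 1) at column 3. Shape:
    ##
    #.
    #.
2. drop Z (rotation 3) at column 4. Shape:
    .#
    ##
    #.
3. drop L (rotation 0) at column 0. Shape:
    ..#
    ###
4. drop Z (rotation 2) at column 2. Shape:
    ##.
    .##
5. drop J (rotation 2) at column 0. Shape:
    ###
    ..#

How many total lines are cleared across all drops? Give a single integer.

Answer: 0

Derivation:
Drop 1: J rot1 at col 3 lands with bottom-row=0; cleared 0 line(s) (total 0); column heights now [0 0 0 3 3 0], max=3
Drop 2: Z rot3 at col 4 lands with bottom-row=3; cleared 0 line(s) (total 0); column heights now [0 0 0 3 5 6], max=6
Drop 3: L rot0 at col 0 lands with bottom-row=0; cleared 0 line(s) (total 0); column heights now [1 1 2 3 5 6], max=6
Drop 4: Z rot2 at col 2 lands with bottom-row=5; cleared 0 line(s) (total 0); column heights now [1 1 7 7 6 6], max=7
Drop 5: J rot2 at col 0 lands with bottom-row=7; cleared 0 line(s) (total 0); column heights now [9 9 9 7 6 6], max=9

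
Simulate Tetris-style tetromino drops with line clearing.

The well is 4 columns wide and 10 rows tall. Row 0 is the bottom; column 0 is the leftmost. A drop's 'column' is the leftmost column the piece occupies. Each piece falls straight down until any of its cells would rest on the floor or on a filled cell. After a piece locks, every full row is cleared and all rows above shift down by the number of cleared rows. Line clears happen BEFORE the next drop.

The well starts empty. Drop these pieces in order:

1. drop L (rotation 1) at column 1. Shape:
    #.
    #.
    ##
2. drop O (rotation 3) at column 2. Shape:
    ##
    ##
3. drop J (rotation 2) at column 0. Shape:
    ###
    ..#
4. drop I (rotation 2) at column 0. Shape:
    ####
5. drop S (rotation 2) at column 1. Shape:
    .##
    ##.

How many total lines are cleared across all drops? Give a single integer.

Drop 1: L rot1 at col 1 lands with bottom-row=0; cleared 0 line(s) (total 0); column heights now [0 3 1 0], max=3
Drop 2: O rot3 at col 2 lands with bottom-row=1; cleared 0 line(s) (total 0); column heights now [0 3 3 3], max=3
Drop 3: J rot2 at col 0 lands with bottom-row=3; cleared 0 line(s) (total 0); column heights now [5 5 5 3], max=5
Drop 4: I rot2 at col 0 lands with bottom-row=5; cleared 1 line(s) (total 1); column heights now [5 5 5 3], max=5
Drop 5: S rot2 at col 1 lands with bottom-row=5; cleared 0 line(s) (total 1); column heights now [5 6 7 7], max=7

Answer: 1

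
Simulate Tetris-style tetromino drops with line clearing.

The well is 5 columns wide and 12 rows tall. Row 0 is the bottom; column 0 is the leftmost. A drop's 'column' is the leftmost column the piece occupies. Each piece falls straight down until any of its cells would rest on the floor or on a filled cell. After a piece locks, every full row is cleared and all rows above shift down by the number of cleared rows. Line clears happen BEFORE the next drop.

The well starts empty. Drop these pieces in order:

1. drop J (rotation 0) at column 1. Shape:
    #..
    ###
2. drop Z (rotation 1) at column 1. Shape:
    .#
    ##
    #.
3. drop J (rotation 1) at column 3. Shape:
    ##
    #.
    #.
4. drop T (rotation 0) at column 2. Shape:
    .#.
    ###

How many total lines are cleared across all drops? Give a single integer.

Answer: 0

Derivation:
Drop 1: J rot0 at col 1 lands with bottom-row=0; cleared 0 line(s) (total 0); column heights now [0 2 1 1 0], max=2
Drop 2: Z rot1 at col 1 lands with bottom-row=2; cleared 0 line(s) (total 0); column heights now [0 4 5 1 0], max=5
Drop 3: J rot1 at col 3 lands with bottom-row=1; cleared 0 line(s) (total 0); column heights now [0 4 5 4 4], max=5
Drop 4: T rot0 at col 2 lands with bottom-row=5; cleared 0 line(s) (total 0); column heights now [0 4 6 7 6], max=7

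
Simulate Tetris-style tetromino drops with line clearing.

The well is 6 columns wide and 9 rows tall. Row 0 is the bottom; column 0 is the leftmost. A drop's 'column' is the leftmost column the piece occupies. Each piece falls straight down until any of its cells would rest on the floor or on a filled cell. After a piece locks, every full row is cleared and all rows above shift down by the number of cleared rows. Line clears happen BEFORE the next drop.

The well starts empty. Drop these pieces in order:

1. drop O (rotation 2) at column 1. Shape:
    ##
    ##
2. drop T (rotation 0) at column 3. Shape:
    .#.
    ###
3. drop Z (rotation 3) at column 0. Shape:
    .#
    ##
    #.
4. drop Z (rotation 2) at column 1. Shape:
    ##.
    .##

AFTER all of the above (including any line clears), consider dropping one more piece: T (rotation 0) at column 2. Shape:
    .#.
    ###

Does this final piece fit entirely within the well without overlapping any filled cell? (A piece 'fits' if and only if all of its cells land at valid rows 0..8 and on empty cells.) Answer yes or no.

Drop 1: O rot2 at col 1 lands with bottom-row=0; cleared 0 line(s) (total 0); column heights now [0 2 2 0 0 0], max=2
Drop 2: T rot0 at col 3 lands with bottom-row=0; cleared 0 line(s) (total 0); column heights now [0 2 2 1 2 1], max=2
Drop 3: Z rot3 at col 0 lands with bottom-row=1; cleared 0 line(s) (total 0); column heights now [3 4 2 1 2 1], max=4
Drop 4: Z rot2 at col 1 lands with bottom-row=3; cleared 0 line(s) (total 0); column heights now [3 5 5 4 2 1], max=5
Test piece T rot0 at col 2 (width 3): heights before test = [3 5 5 4 2 1]; fits = True

Answer: yes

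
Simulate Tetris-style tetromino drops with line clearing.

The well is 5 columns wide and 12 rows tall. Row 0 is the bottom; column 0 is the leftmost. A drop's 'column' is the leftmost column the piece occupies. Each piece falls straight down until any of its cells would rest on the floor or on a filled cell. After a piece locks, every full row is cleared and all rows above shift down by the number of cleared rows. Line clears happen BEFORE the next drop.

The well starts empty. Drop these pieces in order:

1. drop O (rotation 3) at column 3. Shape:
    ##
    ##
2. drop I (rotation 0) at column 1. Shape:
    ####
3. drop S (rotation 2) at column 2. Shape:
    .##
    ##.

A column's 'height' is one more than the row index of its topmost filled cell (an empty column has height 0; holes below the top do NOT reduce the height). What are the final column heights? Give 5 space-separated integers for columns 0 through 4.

Drop 1: O rot3 at col 3 lands with bottom-row=0; cleared 0 line(s) (total 0); column heights now [0 0 0 2 2], max=2
Drop 2: I rot0 at col 1 lands with bottom-row=2; cleared 0 line(s) (total 0); column heights now [0 3 3 3 3], max=3
Drop 3: S rot2 at col 2 lands with bottom-row=3; cleared 0 line(s) (total 0); column heights now [0 3 4 5 5], max=5

Answer: 0 3 4 5 5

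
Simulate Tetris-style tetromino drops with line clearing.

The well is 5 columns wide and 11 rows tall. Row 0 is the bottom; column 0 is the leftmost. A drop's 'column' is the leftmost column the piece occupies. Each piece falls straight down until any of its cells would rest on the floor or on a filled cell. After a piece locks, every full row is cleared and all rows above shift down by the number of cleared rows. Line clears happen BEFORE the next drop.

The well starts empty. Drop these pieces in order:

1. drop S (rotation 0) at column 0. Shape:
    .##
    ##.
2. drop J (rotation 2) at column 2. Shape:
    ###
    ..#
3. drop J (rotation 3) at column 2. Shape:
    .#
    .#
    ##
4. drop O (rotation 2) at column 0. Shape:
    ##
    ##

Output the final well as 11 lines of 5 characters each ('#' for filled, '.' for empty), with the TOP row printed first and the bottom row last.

Answer: .....
.....
.....
.....
.....
.....
...#.
...#.
####.
.##.#
##...

Derivation:
Drop 1: S rot0 at col 0 lands with bottom-row=0; cleared 0 line(s) (total 0); column heights now [1 2 2 0 0], max=2
Drop 2: J rot2 at col 2 lands with bottom-row=1; cleared 0 line(s) (total 0); column heights now [1 2 3 3 3], max=3
Drop 3: J rot3 at col 2 lands with bottom-row=3; cleared 0 line(s) (total 0); column heights now [1 2 4 6 3], max=6
Drop 4: O rot2 at col 0 lands with bottom-row=2; cleared 1 line(s) (total 1); column heights now [3 3 3 5 2], max=5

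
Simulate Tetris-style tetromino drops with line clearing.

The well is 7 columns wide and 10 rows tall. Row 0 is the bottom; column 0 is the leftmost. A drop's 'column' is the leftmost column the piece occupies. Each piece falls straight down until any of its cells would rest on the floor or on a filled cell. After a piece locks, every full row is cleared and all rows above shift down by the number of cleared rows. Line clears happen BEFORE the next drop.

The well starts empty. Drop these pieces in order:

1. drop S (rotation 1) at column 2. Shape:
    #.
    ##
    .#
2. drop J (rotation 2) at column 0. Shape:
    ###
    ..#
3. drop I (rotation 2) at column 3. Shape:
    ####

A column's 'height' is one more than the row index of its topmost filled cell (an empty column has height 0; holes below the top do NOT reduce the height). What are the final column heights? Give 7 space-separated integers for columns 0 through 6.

Answer: 5 5 5 3 3 3 3

Derivation:
Drop 1: S rot1 at col 2 lands with bottom-row=0; cleared 0 line(s) (total 0); column heights now [0 0 3 2 0 0 0], max=3
Drop 2: J rot2 at col 0 lands with bottom-row=3; cleared 0 line(s) (total 0); column heights now [5 5 5 2 0 0 0], max=5
Drop 3: I rot2 at col 3 lands with bottom-row=2; cleared 0 line(s) (total 0); column heights now [5 5 5 3 3 3 3], max=5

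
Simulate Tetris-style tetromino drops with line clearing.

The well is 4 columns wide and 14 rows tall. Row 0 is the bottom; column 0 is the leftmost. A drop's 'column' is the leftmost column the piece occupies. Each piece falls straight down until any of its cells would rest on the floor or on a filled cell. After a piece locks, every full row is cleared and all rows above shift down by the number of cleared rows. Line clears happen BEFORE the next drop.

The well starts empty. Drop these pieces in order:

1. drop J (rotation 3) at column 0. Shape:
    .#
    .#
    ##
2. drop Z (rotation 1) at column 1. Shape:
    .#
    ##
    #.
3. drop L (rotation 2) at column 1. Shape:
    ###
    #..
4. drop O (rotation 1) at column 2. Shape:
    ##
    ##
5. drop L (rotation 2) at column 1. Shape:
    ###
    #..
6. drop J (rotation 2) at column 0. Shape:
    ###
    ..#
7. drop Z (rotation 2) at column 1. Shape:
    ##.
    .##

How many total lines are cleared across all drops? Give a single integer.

Answer: 0

Derivation:
Drop 1: J rot3 at col 0 lands with bottom-row=0; cleared 0 line(s) (total 0); column heights now [1 3 0 0], max=3
Drop 2: Z rot1 at col 1 lands with bottom-row=3; cleared 0 line(s) (total 0); column heights now [1 5 6 0], max=6
Drop 3: L rot2 at col 1 lands with bottom-row=5; cleared 0 line(s) (total 0); column heights now [1 7 7 7], max=7
Drop 4: O rot1 at col 2 lands with bottom-row=7; cleared 0 line(s) (total 0); column heights now [1 7 9 9], max=9
Drop 5: L rot2 at col 1 lands with bottom-row=8; cleared 0 line(s) (total 0); column heights now [1 10 10 10], max=10
Drop 6: J rot2 at col 0 lands with bottom-row=10; cleared 0 line(s) (total 0); column heights now [12 12 12 10], max=12
Drop 7: Z rot2 at col 1 lands with bottom-row=12; cleared 0 line(s) (total 0); column heights now [12 14 14 13], max=14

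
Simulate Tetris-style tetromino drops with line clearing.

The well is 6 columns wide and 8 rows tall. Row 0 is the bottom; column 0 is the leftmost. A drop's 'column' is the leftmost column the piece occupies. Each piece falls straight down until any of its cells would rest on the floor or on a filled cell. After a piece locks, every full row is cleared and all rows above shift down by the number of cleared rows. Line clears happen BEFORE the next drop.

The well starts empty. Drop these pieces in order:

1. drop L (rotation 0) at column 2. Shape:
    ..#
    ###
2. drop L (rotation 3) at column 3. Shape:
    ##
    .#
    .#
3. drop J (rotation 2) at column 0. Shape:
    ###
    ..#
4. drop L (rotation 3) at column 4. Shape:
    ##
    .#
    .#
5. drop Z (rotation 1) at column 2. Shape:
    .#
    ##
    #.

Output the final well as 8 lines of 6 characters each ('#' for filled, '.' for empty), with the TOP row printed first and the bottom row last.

Answer: ......
...#..
..####
..####
....##
###.#.
..#.#.
..###.

Derivation:
Drop 1: L rot0 at col 2 lands with bottom-row=0; cleared 0 line(s) (total 0); column heights now [0 0 1 1 2 0], max=2
Drop 2: L rot3 at col 3 lands with bottom-row=2; cleared 0 line(s) (total 0); column heights now [0 0 1 5 5 0], max=5
Drop 3: J rot2 at col 0 lands with bottom-row=1; cleared 0 line(s) (total 0); column heights now [3 3 3 5 5 0], max=5
Drop 4: L rot3 at col 4 lands with bottom-row=3; cleared 0 line(s) (total 0); column heights now [3 3 3 5 6 6], max=6
Drop 5: Z rot1 at col 2 lands with bottom-row=4; cleared 0 line(s) (total 0); column heights now [3 3 6 7 6 6], max=7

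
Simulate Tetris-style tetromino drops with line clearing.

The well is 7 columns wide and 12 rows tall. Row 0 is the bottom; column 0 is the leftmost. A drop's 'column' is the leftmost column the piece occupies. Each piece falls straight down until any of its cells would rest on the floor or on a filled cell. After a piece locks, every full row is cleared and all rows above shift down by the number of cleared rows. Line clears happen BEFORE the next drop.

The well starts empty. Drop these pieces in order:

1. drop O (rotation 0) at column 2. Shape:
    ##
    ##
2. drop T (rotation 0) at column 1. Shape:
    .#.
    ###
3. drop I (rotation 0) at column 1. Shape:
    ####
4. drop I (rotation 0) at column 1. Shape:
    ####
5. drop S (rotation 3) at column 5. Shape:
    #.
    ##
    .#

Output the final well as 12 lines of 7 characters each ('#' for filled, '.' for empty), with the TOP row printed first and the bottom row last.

Answer: .......
.......
.......
.......
.......
.......
.####..
.####..
..#....
.###.#.
..##.##
..##..#

Derivation:
Drop 1: O rot0 at col 2 lands with bottom-row=0; cleared 0 line(s) (total 0); column heights now [0 0 2 2 0 0 0], max=2
Drop 2: T rot0 at col 1 lands with bottom-row=2; cleared 0 line(s) (total 0); column heights now [0 3 4 3 0 0 0], max=4
Drop 3: I rot0 at col 1 lands with bottom-row=4; cleared 0 line(s) (total 0); column heights now [0 5 5 5 5 0 0], max=5
Drop 4: I rot0 at col 1 lands with bottom-row=5; cleared 0 line(s) (total 0); column heights now [0 6 6 6 6 0 0], max=6
Drop 5: S rot3 at col 5 lands with bottom-row=0; cleared 0 line(s) (total 0); column heights now [0 6 6 6 6 3 2], max=6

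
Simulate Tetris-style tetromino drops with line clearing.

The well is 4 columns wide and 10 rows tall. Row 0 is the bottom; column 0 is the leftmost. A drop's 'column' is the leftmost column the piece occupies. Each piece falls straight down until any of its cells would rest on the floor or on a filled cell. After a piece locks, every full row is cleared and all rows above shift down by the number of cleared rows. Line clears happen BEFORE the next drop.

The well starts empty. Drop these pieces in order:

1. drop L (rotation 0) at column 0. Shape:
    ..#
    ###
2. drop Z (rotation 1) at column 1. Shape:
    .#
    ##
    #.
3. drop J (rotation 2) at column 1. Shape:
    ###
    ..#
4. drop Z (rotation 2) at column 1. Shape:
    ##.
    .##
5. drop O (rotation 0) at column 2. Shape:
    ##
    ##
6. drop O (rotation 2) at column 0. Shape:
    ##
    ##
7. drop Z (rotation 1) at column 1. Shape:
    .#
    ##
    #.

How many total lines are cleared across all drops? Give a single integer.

Drop 1: L rot0 at col 0 lands with bottom-row=0; cleared 0 line(s) (total 0); column heights now [1 1 2 0], max=2
Drop 2: Z rot1 at col 1 lands with bottom-row=1; cleared 0 line(s) (total 0); column heights now [1 3 4 0], max=4
Drop 3: J rot2 at col 1 lands with bottom-row=3; cleared 0 line(s) (total 0); column heights now [1 5 5 5], max=5
Drop 4: Z rot2 at col 1 lands with bottom-row=5; cleared 0 line(s) (total 0); column heights now [1 7 7 6], max=7
Drop 5: O rot0 at col 2 lands with bottom-row=7; cleared 0 line(s) (total 0); column heights now [1 7 9 9], max=9
Drop 6: O rot2 at col 0 lands with bottom-row=7; cleared 2 line(s) (total 2); column heights now [1 7 7 6], max=7
Drop 7: Z rot1 at col 1 lands with bottom-row=7; cleared 0 line(s) (total 2); column heights now [1 9 10 6], max=10

Answer: 2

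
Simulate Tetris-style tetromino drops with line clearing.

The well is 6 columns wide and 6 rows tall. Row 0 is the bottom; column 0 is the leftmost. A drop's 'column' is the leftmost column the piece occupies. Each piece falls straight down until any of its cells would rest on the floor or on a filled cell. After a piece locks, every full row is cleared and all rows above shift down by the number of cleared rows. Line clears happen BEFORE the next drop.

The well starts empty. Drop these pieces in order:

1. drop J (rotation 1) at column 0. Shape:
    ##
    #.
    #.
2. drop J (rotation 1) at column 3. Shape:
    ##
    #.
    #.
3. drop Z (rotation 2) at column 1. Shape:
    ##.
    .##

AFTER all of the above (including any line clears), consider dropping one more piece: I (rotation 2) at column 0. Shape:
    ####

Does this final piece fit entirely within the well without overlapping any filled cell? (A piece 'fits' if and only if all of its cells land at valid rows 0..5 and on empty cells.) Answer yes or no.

Drop 1: J rot1 at col 0 lands with bottom-row=0; cleared 0 line(s) (total 0); column heights now [3 3 0 0 0 0], max=3
Drop 2: J rot1 at col 3 lands with bottom-row=0; cleared 0 line(s) (total 0); column heights now [3 3 0 3 3 0], max=3
Drop 3: Z rot2 at col 1 lands with bottom-row=3; cleared 0 line(s) (total 0); column heights now [3 5 5 4 3 0], max=5
Test piece I rot2 at col 0 (width 4): heights before test = [3 5 5 4 3 0]; fits = True

Answer: yes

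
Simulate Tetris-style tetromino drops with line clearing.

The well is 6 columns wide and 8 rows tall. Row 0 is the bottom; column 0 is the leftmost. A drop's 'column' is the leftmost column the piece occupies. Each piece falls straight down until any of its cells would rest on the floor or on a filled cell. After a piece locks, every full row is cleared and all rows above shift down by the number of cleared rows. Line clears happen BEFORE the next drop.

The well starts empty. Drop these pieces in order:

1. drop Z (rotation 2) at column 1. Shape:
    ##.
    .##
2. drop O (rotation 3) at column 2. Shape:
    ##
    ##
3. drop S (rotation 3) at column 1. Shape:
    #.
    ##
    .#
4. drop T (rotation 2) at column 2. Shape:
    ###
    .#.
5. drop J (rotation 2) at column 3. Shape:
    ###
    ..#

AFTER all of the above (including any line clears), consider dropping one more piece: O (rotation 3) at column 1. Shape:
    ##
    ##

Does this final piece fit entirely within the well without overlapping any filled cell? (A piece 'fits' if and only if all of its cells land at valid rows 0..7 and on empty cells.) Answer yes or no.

Drop 1: Z rot2 at col 1 lands with bottom-row=0; cleared 0 line(s) (total 0); column heights now [0 2 2 1 0 0], max=2
Drop 2: O rot3 at col 2 lands with bottom-row=2; cleared 0 line(s) (total 0); column heights now [0 2 4 4 0 0], max=4
Drop 3: S rot3 at col 1 lands with bottom-row=4; cleared 0 line(s) (total 0); column heights now [0 7 6 4 0 0], max=7
Drop 4: T rot2 at col 2 lands with bottom-row=5; cleared 0 line(s) (total 0); column heights now [0 7 7 7 7 0], max=7
Drop 5: J rot2 at col 3 lands with bottom-row=6; cleared 0 line(s) (total 0); column heights now [0 7 7 8 8 8], max=8
Test piece O rot3 at col 1 (width 2): heights before test = [0 7 7 8 8 8]; fits = False

Answer: no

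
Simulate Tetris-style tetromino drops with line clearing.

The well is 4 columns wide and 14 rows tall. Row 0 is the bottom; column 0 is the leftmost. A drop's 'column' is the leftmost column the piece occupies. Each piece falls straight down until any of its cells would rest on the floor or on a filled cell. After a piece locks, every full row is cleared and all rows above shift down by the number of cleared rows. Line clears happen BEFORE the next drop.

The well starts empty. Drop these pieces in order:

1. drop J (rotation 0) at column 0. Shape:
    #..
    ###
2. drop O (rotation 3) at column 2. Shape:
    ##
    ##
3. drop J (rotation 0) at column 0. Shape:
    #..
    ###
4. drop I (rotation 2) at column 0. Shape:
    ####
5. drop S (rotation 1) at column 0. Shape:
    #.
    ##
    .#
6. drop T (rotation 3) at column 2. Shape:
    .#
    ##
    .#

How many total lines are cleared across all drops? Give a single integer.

Answer: 3

Derivation:
Drop 1: J rot0 at col 0 lands with bottom-row=0; cleared 0 line(s) (total 0); column heights now [2 1 1 0], max=2
Drop 2: O rot3 at col 2 lands with bottom-row=1; cleared 0 line(s) (total 0); column heights now [2 1 3 3], max=3
Drop 3: J rot0 at col 0 lands with bottom-row=3; cleared 0 line(s) (total 0); column heights now [5 4 4 3], max=5
Drop 4: I rot2 at col 0 lands with bottom-row=5; cleared 1 line(s) (total 1); column heights now [5 4 4 3], max=5
Drop 5: S rot1 at col 0 lands with bottom-row=4; cleared 0 line(s) (total 1); column heights now [7 6 4 3], max=7
Drop 6: T rot3 at col 2 lands with bottom-row=3; cleared 2 line(s) (total 3); column heights now [5 4 3 4], max=5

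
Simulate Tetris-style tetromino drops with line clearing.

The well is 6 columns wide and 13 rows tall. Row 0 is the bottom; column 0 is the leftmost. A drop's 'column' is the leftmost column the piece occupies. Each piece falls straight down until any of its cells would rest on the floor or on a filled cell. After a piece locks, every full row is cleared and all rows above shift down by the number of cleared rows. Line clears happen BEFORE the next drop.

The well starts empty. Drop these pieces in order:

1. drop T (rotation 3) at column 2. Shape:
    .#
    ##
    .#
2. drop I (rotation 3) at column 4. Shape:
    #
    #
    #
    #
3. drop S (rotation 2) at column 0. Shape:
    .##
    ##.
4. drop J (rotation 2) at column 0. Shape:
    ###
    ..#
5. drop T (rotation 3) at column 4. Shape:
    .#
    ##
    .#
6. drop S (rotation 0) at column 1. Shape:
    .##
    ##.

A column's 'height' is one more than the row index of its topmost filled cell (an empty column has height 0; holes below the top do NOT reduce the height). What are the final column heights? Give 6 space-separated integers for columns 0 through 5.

Drop 1: T rot3 at col 2 lands with bottom-row=0; cleared 0 line(s) (total 0); column heights now [0 0 2 3 0 0], max=3
Drop 2: I rot3 at col 4 lands with bottom-row=0; cleared 0 line(s) (total 0); column heights now [0 0 2 3 4 0], max=4
Drop 3: S rot2 at col 0 lands with bottom-row=1; cleared 0 line(s) (total 0); column heights now [2 3 3 3 4 0], max=4
Drop 4: J rot2 at col 0 lands with bottom-row=3; cleared 0 line(s) (total 0); column heights now [5 5 5 3 4 0], max=5
Drop 5: T rot3 at col 4 lands with bottom-row=3; cleared 0 line(s) (total 0); column heights now [5 5 5 3 5 6], max=6
Drop 6: S rot0 at col 1 lands with bottom-row=5; cleared 0 line(s) (total 0); column heights now [5 6 7 7 5 6], max=7

Answer: 5 6 7 7 5 6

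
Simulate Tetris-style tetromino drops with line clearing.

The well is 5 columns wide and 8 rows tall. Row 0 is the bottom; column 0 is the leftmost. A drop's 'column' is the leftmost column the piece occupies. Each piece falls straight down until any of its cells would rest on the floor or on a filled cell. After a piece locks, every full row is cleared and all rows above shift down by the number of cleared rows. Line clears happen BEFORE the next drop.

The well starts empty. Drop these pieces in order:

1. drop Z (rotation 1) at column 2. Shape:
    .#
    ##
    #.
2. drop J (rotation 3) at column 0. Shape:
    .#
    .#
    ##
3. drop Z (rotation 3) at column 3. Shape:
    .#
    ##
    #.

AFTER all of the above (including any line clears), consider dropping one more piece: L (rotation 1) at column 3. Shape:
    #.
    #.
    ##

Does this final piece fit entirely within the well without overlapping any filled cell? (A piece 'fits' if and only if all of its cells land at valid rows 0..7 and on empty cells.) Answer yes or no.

Answer: no

Derivation:
Drop 1: Z rot1 at col 2 lands with bottom-row=0; cleared 0 line(s) (total 0); column heights now [0 0 2 3 0], max=3
Drop 2: J rot3 at col 0 lands with bottom-row=0; cleared 0 line(s) (total 0); column heights now [1 3 2 3 0], max=3
Drop 3: Z rot3 at col 3 lands with bottom-row=3; cleared 0 line(s) (total 0); column heights now [1 3 2 5 6], max=6
Test piece L rot1 at col 3 (width 2): heights before test = [1 3 2 5 6]; fits = False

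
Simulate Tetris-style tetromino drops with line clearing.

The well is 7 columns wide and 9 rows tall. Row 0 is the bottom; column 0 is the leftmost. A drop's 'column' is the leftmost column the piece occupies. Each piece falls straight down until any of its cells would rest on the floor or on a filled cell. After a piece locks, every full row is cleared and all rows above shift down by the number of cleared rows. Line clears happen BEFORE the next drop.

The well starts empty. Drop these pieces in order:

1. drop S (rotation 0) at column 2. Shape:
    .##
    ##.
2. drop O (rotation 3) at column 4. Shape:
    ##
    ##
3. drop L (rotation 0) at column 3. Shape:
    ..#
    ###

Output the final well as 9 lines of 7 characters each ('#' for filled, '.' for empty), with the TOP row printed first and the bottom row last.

Answer: .......
.......
.......
.....#.
...###.
....##.
....##.
...##..
..##...

Derivation:
Drop 1: S rot0 at col 2 lands with bottom-row=0; cleared 0 line(s) (total 0); column heights now [0 0 1 2 2 0 0], max=2
Drop 2: O rot3 at col 4 lands with bottom-row=2; cleared 0 line(s) (total 0); column heights now [0 0 1 2 4 4 0], max=4
Drop 3: L rot0 at col 3 lands with bottom-row=4; cleared 0 line(s) (total 0); column heights now [0 0 1 5 5 6 0], max=6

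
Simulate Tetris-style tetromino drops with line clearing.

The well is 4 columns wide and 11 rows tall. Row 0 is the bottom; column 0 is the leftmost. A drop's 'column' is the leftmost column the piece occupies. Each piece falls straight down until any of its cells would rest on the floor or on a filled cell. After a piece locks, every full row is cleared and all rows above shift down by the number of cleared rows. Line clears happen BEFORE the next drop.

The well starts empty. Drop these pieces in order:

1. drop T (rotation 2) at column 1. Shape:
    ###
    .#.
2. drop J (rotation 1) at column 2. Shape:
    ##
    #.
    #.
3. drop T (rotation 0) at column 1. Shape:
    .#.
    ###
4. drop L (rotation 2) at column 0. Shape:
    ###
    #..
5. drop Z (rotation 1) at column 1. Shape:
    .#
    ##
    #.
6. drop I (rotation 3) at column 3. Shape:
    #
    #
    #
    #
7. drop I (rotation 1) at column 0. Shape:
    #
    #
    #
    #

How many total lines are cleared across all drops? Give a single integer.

Answer: 2

Derivation:
Drop 1: T rot2 at col 1 lands with bottom-row=0; cleared 0 line(s) (total 0); column heights now [0 2 2 2], max=2
Drop 2: J rot1 at col 2 lands with bottom-row=2; cleared 0 line(s) (total 0); column heights now [0 2 5 5], max=5
Drop 3: T rot0 at col 1 lands with bottom-row=5; cleared 0 line(s) (total 0); column heights now [0 6 7 6], max=7
Drop 4: L rot2 at col 0 lands with bottom-row=6; cleared 0 line(s) (total 0); column heights now [8 8 8 6], max=8
Drop 5: Z rot1 at col 1 lands with bottom-row=8; cleared 0 line(s) (total 0); column heights now [8 10 11 6], max=11
Drop 6: I rot3 at col 3 lands with bottom-row=6; cleared 1 line(s) (total 1); column heights now [7 9 10 9], max=10
Drop 7: I rot1 at col 0 lands with bottom-row=7; cleared 1 line(s) (total 2); column heights now [10 8 9 8], max=10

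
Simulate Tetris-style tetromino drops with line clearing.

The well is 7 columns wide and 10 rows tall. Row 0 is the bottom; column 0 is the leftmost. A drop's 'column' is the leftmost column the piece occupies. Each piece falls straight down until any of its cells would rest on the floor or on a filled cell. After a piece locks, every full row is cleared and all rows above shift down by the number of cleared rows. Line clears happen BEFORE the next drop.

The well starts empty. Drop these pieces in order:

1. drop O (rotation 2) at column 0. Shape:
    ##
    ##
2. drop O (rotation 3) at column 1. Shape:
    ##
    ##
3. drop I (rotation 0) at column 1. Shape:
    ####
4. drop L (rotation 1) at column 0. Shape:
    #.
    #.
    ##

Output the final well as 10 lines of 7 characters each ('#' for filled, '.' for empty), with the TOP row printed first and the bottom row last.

Drop 1: O rot2 at col 0 lands with bottom-row=0; cleared 0 line(s) (total 0); column heights now [2 2 0 0 0 0 0], max=2
Drop 2: O rot3 at col 1 lands with bottom-row=2; cleared 0 line(s) (total 0); column heights now [2 4 4 0 0 0 0], max=4
Drop 3: I rot0 at col 1 lands with bottom-row=4; cleared 0 line(s) (total 0); column heights now [2 5 5 5 5 0 0], max=5
Drop 4: L rot1 at col 0 lands with bottom-row=5; cleared 0 line(s) (total 0); column heights now [8 6 5 5 5 0 0], max=8

Answer: .......
.......
#......
#......
##.....
.####..
.##....
.##....
##.....
##.....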